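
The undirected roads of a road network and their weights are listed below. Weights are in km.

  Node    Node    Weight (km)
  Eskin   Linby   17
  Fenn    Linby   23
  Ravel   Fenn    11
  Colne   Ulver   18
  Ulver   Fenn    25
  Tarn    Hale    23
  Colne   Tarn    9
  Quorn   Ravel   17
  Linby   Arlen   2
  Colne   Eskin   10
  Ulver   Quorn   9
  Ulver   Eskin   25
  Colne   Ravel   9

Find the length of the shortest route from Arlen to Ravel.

36 km

Running Dijkstra from Arlen:
Arlen: 0
Linby: 2  (via Arlen)
Eskin: 19  (via Linby)
Fenn: 25  (via Linby)
Colne: 29  (via Eskin)
Ravel: 36  (via Fenn)
Shortest route: Arlen–Linby–Fenn–Ravel = 36 km.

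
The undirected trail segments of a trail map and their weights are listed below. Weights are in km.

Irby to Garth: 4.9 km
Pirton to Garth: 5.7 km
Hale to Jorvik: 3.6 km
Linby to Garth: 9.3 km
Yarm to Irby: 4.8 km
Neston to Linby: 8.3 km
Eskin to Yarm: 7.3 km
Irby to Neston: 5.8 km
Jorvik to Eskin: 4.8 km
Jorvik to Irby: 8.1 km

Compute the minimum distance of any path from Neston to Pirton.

Candidate routes:
Neston → Irby → Garth → Pirton: 5.8+4.9+5.7 = 16.4
Neston → Linby → Garth → Pirton: 8.3+9.3+5.7 = 23.3
The minimum is 16.4 km via Neston → Irby → Garth → Pirton.

16.4 km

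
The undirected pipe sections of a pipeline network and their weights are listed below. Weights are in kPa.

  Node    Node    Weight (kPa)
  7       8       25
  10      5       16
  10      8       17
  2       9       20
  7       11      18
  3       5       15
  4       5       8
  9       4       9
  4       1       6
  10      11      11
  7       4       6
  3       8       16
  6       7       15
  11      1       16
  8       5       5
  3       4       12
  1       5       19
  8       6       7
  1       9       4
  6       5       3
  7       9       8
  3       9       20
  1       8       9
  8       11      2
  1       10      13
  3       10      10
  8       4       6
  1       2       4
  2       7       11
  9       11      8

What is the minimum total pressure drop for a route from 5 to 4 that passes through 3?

Shortest 5→3: 5 → 3 = 15
Best 3 to 4: 3 → 4 costing 12
Total via 3: 15 + 12 = 27 kPa.

27 kPa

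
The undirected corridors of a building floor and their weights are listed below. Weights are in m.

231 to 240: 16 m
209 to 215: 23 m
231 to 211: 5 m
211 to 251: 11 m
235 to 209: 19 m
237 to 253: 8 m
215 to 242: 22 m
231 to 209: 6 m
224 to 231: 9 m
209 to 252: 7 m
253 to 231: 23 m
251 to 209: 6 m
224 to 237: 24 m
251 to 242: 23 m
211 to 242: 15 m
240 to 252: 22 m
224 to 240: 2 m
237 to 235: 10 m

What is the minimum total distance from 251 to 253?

35 m

Shortest distances from 251:
251: 0
209: 6  (via 251)
211: 11  (via 251)
231: 12  (via 209)
252: 13  (via 209)
224: 21  (via 231)
240: 23  (via 224)
242: 23  (via 251)
235: 25  (via 209)
215: 29  (via 209)
237: 35  (via 235)
253: 35  (via 231)
Shortest route: 251 → 209 → 231 → 253 = 35 m.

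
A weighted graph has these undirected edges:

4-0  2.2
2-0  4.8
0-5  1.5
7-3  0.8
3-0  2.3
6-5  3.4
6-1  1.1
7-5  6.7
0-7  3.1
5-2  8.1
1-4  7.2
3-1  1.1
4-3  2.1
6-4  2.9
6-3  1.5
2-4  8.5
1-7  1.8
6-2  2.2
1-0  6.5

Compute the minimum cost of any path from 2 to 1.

Candidate routes:
2 - 6 - 1: 2.2+1.1 = 3.3
2 - 6 - 3 - 1: 2.2+1.5+1.1 = 4.8
The minimum is 3.3 via 2 - 6 - 1.

3.3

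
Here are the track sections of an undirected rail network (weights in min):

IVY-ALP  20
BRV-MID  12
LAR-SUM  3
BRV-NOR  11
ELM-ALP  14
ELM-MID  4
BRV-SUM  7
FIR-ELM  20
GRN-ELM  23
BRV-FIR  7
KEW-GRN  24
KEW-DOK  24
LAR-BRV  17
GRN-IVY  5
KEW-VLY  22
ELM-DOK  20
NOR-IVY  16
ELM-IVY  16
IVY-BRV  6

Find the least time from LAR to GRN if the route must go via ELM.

Shortest LAR→ELM: LAR–SUM–BRV–MID–ELM = 26
Best ELM to GRN: ELM–IVY–GRN costing 21
Total via ELM: 26 + 21 = 47 min.

47 min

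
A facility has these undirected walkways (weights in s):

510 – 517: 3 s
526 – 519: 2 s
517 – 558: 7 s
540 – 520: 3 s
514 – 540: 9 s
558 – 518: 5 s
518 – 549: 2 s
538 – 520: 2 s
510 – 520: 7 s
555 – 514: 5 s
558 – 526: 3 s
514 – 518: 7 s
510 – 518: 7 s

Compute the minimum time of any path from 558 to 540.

Running Dijkstra from 558:
558: 0
526: 3  (via 558)
518: 5  (via 558)
519: 5  (via 526)
549: 7  (via 518)
517: 7  (via 558)
510: 10  (via 517)
514: 12  (via 518)
520: 17  (via 510)
555: 17  (via 514)
538: 19  (via 520)
540: 20  (via 520)
Shortest route: 558–517–510–520–540 = 20 s.

20 s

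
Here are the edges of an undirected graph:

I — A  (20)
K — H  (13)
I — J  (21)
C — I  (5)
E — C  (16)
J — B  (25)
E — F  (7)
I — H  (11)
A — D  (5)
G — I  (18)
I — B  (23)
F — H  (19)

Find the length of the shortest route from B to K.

47

Compare a few routes:
B → I → C → E → F → H → K: 23+5+16+7+19+13 = 83
B → J → I → H → K: 25+21+11+13 = 70
B → I → H → K: 23+11+13 = 47
The minimum is 47 via B → I → H → K.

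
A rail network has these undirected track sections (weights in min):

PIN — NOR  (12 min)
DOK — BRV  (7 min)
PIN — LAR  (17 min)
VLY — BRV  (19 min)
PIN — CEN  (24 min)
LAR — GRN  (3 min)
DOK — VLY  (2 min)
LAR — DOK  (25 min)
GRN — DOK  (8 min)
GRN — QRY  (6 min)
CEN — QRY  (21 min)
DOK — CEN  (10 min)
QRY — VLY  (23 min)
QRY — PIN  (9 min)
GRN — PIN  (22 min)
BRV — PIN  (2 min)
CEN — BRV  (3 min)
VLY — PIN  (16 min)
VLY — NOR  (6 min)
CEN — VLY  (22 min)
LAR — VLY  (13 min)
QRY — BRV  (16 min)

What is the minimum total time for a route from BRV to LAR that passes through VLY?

Best BRV to VLY: BRV → DOK → VLY costing 9
Shortest VLY→LAR: VLY → LAR = 13
Total via VLY: 9 + 13 = 22 min.

22 min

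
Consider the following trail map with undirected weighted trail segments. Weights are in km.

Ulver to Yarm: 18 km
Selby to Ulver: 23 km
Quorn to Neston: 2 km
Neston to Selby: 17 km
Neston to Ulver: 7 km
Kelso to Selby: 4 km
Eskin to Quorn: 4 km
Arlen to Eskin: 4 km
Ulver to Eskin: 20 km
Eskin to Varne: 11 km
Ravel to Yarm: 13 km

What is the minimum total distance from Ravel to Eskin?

44 km

Candidate routes:
Ravel–Yarm–Ulver–Eskin: 13+18+20 = 51
Ravel–Yarm–Ulver–Neston–Quorn–Eskin: 13+18+7+2+4 = 44
Ravel–Yarm–Ulver–Selby–Neston–Quorn–Eskin: 13+18+23+17+2+4 = 77
Cheapest is Ravel–Yarm–Ulver–Neston–Quorn–Eskin at 44 km.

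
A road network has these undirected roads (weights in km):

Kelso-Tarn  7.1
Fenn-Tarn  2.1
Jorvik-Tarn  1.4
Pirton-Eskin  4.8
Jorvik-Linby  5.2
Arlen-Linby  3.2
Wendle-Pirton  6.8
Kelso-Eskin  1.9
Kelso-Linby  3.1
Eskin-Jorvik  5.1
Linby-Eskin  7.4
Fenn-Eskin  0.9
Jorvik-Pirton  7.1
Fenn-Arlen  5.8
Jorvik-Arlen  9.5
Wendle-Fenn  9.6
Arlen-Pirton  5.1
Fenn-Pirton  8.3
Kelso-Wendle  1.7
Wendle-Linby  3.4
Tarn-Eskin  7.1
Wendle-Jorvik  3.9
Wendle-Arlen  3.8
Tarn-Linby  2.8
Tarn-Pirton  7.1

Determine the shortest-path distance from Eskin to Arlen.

Enumerating some paths:
Eskin → Kelso → Wendle → Arlen: 1.9+1.7+3.8 = 7.4
Eskin → Fenn → Arlen: 0.9+5.8 = 6.7
The minimum is 6.7 km via Eskin → Fenn → Arlen.

6.7 km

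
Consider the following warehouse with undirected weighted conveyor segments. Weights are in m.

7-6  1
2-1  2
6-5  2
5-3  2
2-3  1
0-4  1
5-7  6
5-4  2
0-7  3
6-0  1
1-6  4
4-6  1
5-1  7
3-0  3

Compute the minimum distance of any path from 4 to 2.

Candidate routes:
4–6–5–3–2: 1+2+2+1 = 6
4–6–0–3–2: 1+1+3+1 = 6
4–0–3–2: 1+3+1 = 5
Cheapest is 4–0–3–2 at 5 m.

5 m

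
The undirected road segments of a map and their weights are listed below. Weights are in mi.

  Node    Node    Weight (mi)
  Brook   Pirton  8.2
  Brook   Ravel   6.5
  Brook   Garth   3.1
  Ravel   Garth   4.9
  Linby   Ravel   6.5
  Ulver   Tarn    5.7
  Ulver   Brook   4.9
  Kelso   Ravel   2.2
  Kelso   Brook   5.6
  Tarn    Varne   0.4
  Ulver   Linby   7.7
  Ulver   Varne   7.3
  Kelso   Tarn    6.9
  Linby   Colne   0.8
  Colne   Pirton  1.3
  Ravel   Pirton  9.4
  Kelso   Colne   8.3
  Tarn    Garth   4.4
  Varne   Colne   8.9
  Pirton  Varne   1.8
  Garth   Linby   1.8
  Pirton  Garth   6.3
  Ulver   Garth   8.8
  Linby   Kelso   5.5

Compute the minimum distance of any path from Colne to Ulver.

Shortest distances from Colne:
Colne: 0
Linby: 0.8  (via Colne)
Pirton: 1.3  (via Colne)
Garth: 2.6  (via Linby)
Varne: 3.1  (via Pirton)
Tarn: 3.5  (via Varne)
Brook: 5.7  (via Garth)
Kelso: 6.3  (via Linby)
Ravel: 7.3  (via Linby)
Ulver: 8.5  (via Linby)
Shortest route: Colne–Linby–Ulver = 8.5 mi.

8.5 mi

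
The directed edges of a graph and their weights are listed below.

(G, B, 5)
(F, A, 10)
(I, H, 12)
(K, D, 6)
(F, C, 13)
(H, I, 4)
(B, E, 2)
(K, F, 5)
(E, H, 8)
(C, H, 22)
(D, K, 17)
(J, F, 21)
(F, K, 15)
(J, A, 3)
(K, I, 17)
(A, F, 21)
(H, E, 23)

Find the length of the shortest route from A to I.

Compare a few routes:
A → F → K → I: 21+15+17 = 53
A → F → C → H → I: 21+13+22+4 = 60
The minimum is 53 via A → F → K → I.

53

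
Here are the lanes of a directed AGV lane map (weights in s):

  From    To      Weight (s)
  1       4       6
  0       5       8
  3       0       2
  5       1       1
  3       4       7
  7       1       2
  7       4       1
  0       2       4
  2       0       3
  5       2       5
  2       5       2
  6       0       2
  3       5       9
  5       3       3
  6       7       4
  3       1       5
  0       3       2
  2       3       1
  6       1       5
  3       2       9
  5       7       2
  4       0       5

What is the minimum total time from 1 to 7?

Settle nodes by increasing distance from 1:
1: 0
4: 6  (via 1)
0: 11  (via 4)
3: 13  (via 0)
2: 15  (via 0)
5: 17  (via 2)
7: 19  (via 5)
Shortest route: 1–4–0–2–5–7 = 19 s.

19 s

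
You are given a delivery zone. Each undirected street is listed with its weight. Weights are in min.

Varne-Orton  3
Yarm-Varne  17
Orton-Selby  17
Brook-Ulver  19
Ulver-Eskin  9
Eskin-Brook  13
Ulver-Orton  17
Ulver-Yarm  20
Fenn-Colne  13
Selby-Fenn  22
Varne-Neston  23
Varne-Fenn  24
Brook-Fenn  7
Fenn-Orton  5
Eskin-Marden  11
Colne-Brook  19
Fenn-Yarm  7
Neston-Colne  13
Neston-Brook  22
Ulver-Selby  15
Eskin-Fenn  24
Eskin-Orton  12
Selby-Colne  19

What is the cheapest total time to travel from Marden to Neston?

Settle nodes by increasing distance from Marden:
Marden: 0
Eskin: 11  (via Marden)
Ulver: 20  (via Eskin)
Orton: 23  (via Eskin)
Brook: 24  (via Eskin)
Varne: 26  (via Orton)
Fenn: 28  (via Orton)
Selby: 35  (via Ulver)
Yarm: 35  (via Fenn)
Colne: 41  (via Fenn)
Neston: 46  (via Brook)
Shortest route: Marden–Eskin–Brook–Neston = 46 min.

46 min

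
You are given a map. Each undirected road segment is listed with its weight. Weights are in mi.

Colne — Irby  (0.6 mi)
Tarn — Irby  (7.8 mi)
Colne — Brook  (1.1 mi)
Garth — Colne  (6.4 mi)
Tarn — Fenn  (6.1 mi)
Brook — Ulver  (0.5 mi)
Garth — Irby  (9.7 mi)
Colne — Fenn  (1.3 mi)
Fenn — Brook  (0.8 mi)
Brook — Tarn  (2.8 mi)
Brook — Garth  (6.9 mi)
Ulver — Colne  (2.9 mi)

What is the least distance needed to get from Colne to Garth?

Compare a few routes:
Colne–Fenn–Brook–Garth: 1.3+0.8+6.9 = 9
Colne–Garth: 6.4 = 6.4
Colne–Brook–Garth: 1.1+6.9 = 8
The minimum is 6.4 mi via Colne–Garth.

6.4 mi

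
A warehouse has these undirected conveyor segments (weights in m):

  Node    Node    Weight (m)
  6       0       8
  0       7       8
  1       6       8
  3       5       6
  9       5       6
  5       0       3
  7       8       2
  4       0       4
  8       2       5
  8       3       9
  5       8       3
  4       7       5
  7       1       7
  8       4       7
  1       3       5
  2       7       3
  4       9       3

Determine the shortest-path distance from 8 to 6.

14 m

Enumerating some paths:
8 - 5 - 0 - 6: 3+3+8 = 14
8 - 7 - 1 - 6: 2+7+8 = 17
The minimum is 14 m via 8 - 5 - 0 - 6.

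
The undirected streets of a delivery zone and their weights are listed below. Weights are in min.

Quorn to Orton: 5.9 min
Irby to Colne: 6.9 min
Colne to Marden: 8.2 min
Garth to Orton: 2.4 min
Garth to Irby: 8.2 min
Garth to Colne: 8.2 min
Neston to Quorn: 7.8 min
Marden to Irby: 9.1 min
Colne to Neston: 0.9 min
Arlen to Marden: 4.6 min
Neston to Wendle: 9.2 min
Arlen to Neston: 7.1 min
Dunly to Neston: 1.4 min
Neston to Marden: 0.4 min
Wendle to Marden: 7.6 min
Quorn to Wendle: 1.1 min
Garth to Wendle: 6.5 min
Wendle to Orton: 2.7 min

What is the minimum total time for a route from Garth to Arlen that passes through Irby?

Best Garth to Irby: Garth → Irby costing 8.2
Shortest Irby→Arlen: Irby → Colne → Neston → Marden → Arlen = 12.8
Total via Irby: 8.2 + 12.8 = 21 min.

21 min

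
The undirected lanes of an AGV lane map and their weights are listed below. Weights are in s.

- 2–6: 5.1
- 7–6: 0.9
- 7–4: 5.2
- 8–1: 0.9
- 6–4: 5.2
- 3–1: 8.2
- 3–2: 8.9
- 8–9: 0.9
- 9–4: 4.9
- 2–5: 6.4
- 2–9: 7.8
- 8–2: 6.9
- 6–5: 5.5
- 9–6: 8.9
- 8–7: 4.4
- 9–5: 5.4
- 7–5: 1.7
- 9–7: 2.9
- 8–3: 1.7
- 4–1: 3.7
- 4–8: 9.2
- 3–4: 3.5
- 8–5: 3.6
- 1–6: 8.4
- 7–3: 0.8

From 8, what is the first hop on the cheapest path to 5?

5

Enumerating some paths:
8–7–5: 4.4+1.7 = 6.1
8–5: 3.6 = 3.6
8–9–7–5: 0.9+2.9+1.7 = 5.5
8–3–7–5: 1.7+0.8+1.7 = 4.2
The minimum is 3.6 s via 8–5.
So from 8 the first move is to 5.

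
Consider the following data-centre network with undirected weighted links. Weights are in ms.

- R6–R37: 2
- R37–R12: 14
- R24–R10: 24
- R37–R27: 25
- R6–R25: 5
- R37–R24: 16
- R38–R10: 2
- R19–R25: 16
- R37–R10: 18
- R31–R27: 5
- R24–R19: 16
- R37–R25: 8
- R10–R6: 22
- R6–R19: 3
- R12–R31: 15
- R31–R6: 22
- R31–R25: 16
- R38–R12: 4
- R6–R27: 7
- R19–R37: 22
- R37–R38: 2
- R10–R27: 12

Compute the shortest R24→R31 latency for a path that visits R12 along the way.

37 ms

Best R24 to R12: R24–R37–R38–R12 costing 22
Shortest R12→R31: R12–R31 = 15
Total via R12: 22 + 15 = 37 ms.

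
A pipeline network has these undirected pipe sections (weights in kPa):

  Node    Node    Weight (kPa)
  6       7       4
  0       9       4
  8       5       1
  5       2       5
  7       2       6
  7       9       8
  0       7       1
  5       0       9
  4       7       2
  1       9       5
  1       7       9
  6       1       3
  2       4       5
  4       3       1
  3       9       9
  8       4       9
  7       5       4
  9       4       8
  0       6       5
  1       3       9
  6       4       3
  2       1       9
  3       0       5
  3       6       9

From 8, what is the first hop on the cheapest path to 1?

5

Compare a few routes:
8–5–7–6–1: 1+4+4+3 = 12
8–5–7–1: 1+4+9 = 14
8–5–7–0–6–1: 1+4+1+5+3 = 14
8–5–7–4–6–1: 1+4+2+3+3 = 13
The minimum is 12 kPa via 8–5–7–6–1.
So from 8 the first move is to 5.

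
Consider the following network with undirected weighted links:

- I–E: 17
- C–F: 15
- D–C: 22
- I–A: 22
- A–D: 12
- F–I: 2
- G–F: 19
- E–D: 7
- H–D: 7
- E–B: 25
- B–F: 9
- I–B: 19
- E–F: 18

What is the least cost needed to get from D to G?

Shortest distances from D:
D: 0
E: 7  (via D)
H: 7  (via D)
A: 12  (via D)
C: 22  (via D)
I: 24  (via E)
F: 25  (via E)
B: 32  (via E)
G: 44  (via F)
Shortest route: D → E → F → G = 44.

44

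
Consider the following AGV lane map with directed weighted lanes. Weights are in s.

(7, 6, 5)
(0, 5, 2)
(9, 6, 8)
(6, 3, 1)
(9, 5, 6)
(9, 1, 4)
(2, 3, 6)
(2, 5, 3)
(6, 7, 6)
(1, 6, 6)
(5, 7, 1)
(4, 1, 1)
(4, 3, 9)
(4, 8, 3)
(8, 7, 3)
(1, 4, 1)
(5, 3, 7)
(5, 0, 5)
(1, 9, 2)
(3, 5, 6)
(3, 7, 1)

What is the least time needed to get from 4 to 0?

14 s

Settle nodes by increasing distance from 4:
4: 0
1: 1  (via 4)
8: 3  (via 4)
9: 3  (via 1)
7: 6  (via 8)
6: 7  (via 1)
3: 8  (via 6)
5: 9  (via 9)
0: 14  (via 5)
Shortest route: 4–1–9–5–0 = 14 s.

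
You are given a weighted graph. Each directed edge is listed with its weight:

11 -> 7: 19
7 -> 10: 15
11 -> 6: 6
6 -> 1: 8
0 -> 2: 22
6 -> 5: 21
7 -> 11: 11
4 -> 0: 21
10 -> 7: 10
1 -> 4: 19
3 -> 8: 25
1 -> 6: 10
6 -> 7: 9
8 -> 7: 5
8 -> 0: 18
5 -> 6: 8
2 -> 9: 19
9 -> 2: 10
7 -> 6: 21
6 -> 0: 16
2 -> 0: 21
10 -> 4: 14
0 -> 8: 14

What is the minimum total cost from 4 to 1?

Compare a few routes:
4 - 0 - 8 - 7 - 11 - 6 - 1: 21+14+5+11+6+8 = 65
4 - 0 - 8 - 7 - 6 - 1: 21+14+5+21+8 = 69
Cheapest is 4 - 0 - 8 - 7 - 11 - 6 - 1 at 65.

65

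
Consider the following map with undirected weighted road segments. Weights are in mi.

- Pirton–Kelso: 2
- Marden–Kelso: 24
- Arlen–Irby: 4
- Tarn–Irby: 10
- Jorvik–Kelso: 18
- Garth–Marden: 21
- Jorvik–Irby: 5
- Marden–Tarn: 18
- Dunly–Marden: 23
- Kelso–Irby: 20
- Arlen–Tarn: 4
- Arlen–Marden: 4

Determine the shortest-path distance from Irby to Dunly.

Compare a few routes:
Irby - Arlen - Marden - Dunly: 4+4+23 = 31
Irby - Tarn - Arlen - Marden - Dunly: 10+4+4+23 = 41
Irby - Arlen - Tarn - Marden - Dunly: 4+4+18+23 = 49
The minimum is 31 mi via Irby - Arlen - Marden - Dunly.

31 mi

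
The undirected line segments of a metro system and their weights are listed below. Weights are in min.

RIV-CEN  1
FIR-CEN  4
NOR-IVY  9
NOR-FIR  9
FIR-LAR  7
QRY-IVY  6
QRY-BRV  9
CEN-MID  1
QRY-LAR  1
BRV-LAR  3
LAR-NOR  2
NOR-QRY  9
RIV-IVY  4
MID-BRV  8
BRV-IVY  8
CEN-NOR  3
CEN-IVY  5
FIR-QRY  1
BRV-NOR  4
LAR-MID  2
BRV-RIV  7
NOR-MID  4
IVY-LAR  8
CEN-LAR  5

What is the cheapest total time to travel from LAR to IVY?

7 min

Running Dijkstra from LAR:
LAR: 0
QRY: 1  (via LAR)
FIR: 2  (via QRY)
NOR: 2  (via LAR)
MID: 2  (via LAR)
BRV: 3  (via LAR)
CEN: 3  (via MID)
RIV: 4  (via CEN)
IVY: 7  (via QRY)
Shortest route: LAR → QRY → IVY = 7 min.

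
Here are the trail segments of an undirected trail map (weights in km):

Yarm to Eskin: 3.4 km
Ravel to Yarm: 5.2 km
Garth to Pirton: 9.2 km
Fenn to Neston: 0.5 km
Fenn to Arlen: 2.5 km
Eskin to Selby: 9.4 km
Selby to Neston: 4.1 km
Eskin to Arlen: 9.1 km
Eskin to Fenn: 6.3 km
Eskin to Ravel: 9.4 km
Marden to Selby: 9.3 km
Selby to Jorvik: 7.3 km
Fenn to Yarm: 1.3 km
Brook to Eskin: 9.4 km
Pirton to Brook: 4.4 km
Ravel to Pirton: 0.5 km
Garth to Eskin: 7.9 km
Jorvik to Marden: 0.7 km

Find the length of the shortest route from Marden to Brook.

Compare a few routes:
Marden - Selby - Neston - Fenn - Yarm - Ravel - Pirton - Brook: 9.3+4.1+0.5+1.3+5.2+0.5+4.4 = 25.3
Marden - Jorvik - Selby - Neston - Fenn - Yarm - Eskin - Brook: 0.7+7.3+4.1+0.5+1.3+3.4+9.4 = 26.7
Marden - Jorvik - Selby - Neston - Fenn - Yarm - Ravel - Pirton - Brook: 0.7+7.3+4.1+0.5+1.3+5.2+0.5+4.4 = 24
Cheapest is Marden - Jorvik - Selby - Neston - Fenn - Yarm - Ravel - Pirton - Brook at 24 km.

24 km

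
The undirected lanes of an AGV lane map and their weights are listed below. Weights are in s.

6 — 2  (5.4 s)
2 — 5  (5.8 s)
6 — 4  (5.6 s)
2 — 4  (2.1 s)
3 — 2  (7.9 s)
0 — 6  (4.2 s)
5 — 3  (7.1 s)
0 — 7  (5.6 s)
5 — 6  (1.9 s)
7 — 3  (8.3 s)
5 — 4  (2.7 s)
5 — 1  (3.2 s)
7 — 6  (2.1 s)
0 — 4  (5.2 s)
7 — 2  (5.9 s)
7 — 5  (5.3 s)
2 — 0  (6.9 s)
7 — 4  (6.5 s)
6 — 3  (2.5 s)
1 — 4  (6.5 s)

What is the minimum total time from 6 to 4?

4.6 s

Shortest distances from 6:
6: 0
5: 1.9  (via 6)
7: 2.1  (via 6)
3: 2.5  (via 6)
0: 4.2  (via 6)
4: 4.6  (via 5)
Shortest route: 6 → 5 → 4 = 4.6 s.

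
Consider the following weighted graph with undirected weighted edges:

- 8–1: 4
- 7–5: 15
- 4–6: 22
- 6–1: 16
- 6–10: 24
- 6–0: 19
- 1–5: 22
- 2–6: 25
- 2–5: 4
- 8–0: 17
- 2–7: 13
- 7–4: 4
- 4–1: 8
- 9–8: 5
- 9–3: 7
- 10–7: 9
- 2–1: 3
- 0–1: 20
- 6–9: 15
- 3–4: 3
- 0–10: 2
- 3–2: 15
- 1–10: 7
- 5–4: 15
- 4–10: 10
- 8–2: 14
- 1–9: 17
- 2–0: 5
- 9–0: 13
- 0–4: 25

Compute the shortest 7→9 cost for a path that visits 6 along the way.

41

Shortest 7→6: 7 → 4 → 6 = 26
Best 6 to 9: 6 → 9 costing 15
Total via 6: 26 + 15 = 41.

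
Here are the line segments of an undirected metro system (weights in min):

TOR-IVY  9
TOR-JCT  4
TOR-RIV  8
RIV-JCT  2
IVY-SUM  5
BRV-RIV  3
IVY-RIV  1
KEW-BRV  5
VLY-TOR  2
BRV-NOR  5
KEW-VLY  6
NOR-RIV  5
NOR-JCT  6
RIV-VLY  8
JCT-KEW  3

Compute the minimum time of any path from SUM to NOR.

11 min

Enumerating some paths:
SUM → IVY → RIV → BRV → NOR: 5+1+3+5 = 14
SUM → IVY → RIV → NOR: 5+1+5 = 11
The minimum is 11 min via SUM → IVY → RIV → NOR.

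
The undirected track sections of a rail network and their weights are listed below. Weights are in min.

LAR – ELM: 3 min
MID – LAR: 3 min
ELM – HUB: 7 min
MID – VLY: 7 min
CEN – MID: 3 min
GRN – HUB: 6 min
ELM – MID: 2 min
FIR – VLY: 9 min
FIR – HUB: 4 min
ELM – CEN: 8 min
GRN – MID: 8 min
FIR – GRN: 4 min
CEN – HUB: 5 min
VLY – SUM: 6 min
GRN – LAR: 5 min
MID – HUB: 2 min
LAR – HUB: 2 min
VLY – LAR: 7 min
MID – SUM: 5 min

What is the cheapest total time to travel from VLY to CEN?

Settle nodes by increasing distance from VLY:
VLY: 0
SUM: 6  (via VLY)
MID: 7  (via VLY)
LAR: 7  (via VLY)
HUB: 9  (via MID)
FIR: 9  (via VLY)
ELM: 9  (via MID)
CEN: 10  (via MID)
Shortest route: VLY → MID → CEN = 10 min.

10 min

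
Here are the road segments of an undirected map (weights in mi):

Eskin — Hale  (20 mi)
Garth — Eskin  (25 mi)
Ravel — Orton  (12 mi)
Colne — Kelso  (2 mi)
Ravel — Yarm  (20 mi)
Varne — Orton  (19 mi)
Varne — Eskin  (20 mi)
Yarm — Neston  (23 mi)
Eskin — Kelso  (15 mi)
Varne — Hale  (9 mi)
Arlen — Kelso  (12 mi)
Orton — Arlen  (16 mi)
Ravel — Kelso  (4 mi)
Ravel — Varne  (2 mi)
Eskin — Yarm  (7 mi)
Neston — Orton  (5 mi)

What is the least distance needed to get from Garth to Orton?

56 mi

Candidate routes:
Garth–Eskin–Kelso–Ravel–Orton: 25+15+4+12 = 56
Garth–Eskin–Varne–Orton: 25+20+19 = 64
Garth–Eskin–Yarm–Neston–Orton: 25+7+23+5 = 60
Garth–Eskin–Varne–Ravel–Orton: 25+20+2+12 = 59
The minimum is 56 mi via Garth–Eskin–Kelso–Ravel–Orton.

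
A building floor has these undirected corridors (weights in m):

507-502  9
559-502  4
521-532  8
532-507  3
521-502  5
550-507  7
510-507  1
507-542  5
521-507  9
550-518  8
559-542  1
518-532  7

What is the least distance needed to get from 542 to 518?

15 m

Settle nodes by increasing distance from 542:
542: 0
559: 1  (via 542)
502: 5  (via 559)
507: 5  (via 542)
510: 6  (via 507)
532: 8  (via 507)
521: 10  (via 502)
550: 12  (via 507)
518: 15  (via 532)
Shortest route: 542 → 507 → 532 → 518 = 15 m.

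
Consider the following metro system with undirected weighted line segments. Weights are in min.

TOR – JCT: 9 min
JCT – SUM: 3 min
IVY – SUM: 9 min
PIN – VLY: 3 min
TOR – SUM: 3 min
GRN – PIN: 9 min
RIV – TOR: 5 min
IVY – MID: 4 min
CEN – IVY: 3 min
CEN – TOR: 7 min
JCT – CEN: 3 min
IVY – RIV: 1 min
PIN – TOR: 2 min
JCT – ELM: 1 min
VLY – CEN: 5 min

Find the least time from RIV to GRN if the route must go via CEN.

Best RIV to CEN: RIV–IVY–CEN costing 4
Shortest CEN→GRN: CEN–VLY–PIN–GRN = 17
Total via CEN: 4 + 17 = 21 min.

21 min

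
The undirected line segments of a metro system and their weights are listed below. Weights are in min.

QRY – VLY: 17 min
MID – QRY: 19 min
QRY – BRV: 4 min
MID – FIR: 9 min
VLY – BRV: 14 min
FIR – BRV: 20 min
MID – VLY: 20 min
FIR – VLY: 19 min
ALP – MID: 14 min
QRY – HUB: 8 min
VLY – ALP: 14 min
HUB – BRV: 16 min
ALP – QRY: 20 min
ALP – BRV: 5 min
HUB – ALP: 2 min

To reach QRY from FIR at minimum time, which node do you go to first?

Enumerating some paths:
FIR–MID–QRY: 9+19 = 28
FIR–BRV–QRY: 20+4 = 24
FIR–MID–ALP–BRV–QRY: 9+14+5+4 = 32
Cheapest is FIR–BRV–QRY at 24 min.
So from FIR the first move is to BRV.

BRV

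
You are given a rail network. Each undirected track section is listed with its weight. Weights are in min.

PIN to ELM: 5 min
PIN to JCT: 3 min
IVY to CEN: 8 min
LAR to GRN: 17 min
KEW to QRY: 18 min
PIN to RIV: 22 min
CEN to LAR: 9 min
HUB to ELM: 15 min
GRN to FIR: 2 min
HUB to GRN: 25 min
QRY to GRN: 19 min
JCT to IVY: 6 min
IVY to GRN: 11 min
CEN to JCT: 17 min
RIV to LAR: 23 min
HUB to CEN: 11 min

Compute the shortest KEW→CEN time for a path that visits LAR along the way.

63 min

Best KEW to LAR: KEW → QRY → GRN → LAR costing 54
Best LAR to CEN: LAR → CEN costing 9
Total via LAR: 54 + 9 = 63 min.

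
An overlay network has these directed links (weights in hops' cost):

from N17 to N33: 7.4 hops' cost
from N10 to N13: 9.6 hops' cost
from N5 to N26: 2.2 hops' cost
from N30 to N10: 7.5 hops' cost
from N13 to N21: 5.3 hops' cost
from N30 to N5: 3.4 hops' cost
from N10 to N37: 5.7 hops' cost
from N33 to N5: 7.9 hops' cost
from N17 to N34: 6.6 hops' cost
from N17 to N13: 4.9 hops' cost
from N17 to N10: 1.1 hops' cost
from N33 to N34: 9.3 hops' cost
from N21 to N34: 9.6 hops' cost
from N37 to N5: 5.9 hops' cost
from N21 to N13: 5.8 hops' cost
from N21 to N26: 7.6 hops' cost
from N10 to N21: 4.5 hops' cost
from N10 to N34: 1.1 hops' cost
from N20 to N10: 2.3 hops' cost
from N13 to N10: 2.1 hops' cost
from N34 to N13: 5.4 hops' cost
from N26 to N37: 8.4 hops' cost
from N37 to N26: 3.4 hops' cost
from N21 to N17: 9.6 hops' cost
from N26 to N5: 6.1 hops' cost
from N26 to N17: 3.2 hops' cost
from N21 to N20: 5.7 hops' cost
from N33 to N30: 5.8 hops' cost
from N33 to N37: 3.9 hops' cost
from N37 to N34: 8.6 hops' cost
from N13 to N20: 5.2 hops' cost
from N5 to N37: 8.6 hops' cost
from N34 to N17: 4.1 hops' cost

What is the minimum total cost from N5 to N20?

15.5 hops' cost

Shortest distances from N5:
N5: 0
N26: 2.2  (via N5)
N17: 5.4  (via N26)
N10: 6.5  (via N17)
N34: 7.6  (via N10)
N37: 8.6  (via N5)
N13: 10.3  (via N17)
N21: 11  (via N10)
N33: 12.8  (via N17)
N20: 15.5  (via N13)
Shortest route: N5 → N26 → N17 → N13 → N20 = 15.5 hops' cost.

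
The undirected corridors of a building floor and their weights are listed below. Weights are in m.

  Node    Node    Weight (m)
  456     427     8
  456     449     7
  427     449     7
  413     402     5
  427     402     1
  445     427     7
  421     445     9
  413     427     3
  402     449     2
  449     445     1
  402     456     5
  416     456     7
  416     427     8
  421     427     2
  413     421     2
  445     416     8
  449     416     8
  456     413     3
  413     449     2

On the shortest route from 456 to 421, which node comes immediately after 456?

Candidate routes:
456 → 413 → 421: 3+2 = 5
456 → 413 → 427 → 421: 3+3+2 = 8
456 → 402 → 427 → 421: 5+1+2 = 8
Cheapest is 456 → 413 → 421 at 5 m.
So from 456 the first move is to 413.

413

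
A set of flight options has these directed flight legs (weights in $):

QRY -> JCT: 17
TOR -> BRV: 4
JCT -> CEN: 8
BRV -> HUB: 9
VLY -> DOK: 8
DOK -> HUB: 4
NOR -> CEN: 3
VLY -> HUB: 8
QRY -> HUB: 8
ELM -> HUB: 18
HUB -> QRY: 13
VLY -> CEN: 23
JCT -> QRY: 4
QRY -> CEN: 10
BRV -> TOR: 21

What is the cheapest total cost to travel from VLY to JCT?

Settle nodes by increasing distance from VLY:
VLY: 0
HUB: 8  (via VLY)
DOK: 8  (via VLY)
QRY: 21  (via HUB)
CEN: 23  (via VLY)
JCT: 38  (via QRY)
Shortest route: VLY–HUB–QRY–JCT = $38.

$38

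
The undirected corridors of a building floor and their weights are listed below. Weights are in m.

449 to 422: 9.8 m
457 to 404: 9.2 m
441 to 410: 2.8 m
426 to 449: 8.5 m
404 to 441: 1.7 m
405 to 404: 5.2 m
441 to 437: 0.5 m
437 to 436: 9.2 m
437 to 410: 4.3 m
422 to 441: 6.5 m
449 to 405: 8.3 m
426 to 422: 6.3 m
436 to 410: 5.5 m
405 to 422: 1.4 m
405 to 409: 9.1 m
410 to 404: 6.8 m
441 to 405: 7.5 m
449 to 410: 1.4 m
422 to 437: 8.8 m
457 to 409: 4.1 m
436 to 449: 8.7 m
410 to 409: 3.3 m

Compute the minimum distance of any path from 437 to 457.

10.7 m

Candidate routes:
437–441–404–457: 0.5+1.7+9.2 = 11.4
437–441–404–410–409–457: 0.5+1.7+6.8+3.3+4.1 = 16.4
437–410–409–457: 4.3+3.3+4.1 = 11.7
437–441–410–409–457: 0.5+2.8+3.3+4.1 = 10.7
The minimum is 10.7 m via 437–441–410–409–457.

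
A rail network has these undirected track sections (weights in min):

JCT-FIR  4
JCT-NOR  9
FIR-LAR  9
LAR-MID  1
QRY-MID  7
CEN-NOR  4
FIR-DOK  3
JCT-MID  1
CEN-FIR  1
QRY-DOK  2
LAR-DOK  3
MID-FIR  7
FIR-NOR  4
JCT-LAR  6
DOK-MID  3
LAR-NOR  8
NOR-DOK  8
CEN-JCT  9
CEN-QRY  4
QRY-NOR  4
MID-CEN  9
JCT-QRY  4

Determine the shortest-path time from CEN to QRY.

Compare a few routes:
CEN–FIR–JCT–QRY: 1+4+4 = 9
CEN–QRY: 4 = 4
CEN–NOR–QRY: 4+4 = 8
CEN–FIR–DOK–QRY: 1+3+2 = 6
Cheapest is CEN–QRY at 4 min.

4 min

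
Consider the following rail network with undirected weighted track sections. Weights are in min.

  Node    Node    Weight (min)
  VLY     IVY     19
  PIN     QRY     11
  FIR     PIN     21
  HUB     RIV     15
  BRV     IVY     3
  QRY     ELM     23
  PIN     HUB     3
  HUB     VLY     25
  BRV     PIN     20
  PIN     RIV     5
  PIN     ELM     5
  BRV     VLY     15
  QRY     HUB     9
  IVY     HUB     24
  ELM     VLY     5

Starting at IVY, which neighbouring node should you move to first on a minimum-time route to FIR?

Candidate routes:
IVY–BRV–PIN–FIR: 3+20+21 = 44
IVY–HUB–PIN–FIR: 24+3+21 = 48
The minimum is 44 min via IVY–BRV–PIN–FIR.
So from IVY the first move is to BRV.

BRV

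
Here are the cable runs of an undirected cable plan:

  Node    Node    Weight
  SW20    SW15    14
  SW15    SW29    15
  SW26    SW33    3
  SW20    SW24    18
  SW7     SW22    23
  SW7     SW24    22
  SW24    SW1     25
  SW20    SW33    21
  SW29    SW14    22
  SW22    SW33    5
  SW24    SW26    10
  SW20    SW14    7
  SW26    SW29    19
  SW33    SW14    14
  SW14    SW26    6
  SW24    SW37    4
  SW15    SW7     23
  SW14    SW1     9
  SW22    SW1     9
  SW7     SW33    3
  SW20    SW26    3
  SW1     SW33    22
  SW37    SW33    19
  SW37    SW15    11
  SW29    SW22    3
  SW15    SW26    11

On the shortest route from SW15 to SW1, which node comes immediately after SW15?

Enumerating some paths:
SW15 → SW29 → SW22 → SW1: 15+3+9 = 27
SW15 → SW26 → SW14 → SW1: 11+6+9 = 26
SW15 → SW26 → SW33 → SW22 → SW1: 11+3+5+9 = 28
Cheapest is SW15 → SW26 → SW14 → SW1 at 26.
So from SW15 the first move is to SW26.

SW26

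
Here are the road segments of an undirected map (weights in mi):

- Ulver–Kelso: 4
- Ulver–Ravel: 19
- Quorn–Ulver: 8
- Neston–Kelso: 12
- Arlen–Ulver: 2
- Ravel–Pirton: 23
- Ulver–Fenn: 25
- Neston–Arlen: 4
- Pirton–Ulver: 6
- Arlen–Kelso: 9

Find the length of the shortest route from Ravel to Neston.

25 mi

Shortest distances from Ravel:
Ravel: 0
Ulver: 19  (via Ravel)
Arlen: 21  (via Ulver)
Pirton: 23  (via Ravel)
Kelso: 23  (via Ulver)
Neston: 25  (via Arlen)
Shortest route: Ravel → Ulver → Arlen → Neston = 25 mi.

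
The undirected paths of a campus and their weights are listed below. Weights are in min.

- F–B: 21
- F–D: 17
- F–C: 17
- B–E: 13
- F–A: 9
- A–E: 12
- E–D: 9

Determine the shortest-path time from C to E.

Shortest distances from C:
C: 0
F: 17  (via C)
A: 26  (via F)
D: 34  (via F)
B: 38  (via F)
E: 38  (via A)
Shortest route: C–F–A–E = 38 min.

38 min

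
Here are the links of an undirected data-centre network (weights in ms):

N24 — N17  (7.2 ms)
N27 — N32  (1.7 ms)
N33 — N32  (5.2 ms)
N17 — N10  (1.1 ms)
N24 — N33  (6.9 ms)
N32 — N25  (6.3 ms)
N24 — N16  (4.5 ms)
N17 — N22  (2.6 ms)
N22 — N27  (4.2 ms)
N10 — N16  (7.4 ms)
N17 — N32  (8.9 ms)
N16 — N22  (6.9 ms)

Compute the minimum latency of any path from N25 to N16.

Shortest distances from N25:
N25: 0
N32: 6.3  (via N25)
N27: 8  (via N32)
N33: 11.5  (via N32)
N22: 12.2  (via N27)
N17: 14.8  (via N22)
N10: 15.9  (via N17)
N24: 18.4  (via N33)
N16: 19.1  (via N22)
Shortest route: N25–N32–N27–N22–N16 = 19.1 ms.

19.1 ms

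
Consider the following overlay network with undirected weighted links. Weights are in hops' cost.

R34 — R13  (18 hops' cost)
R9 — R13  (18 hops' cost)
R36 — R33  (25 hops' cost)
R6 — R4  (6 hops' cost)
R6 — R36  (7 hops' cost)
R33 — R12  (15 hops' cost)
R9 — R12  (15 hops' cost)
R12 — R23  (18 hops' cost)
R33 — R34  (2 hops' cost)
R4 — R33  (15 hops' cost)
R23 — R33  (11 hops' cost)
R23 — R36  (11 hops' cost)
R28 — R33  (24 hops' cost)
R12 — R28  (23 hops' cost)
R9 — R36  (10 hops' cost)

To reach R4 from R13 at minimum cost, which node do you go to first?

R34

Candidate routes:
R13 → R9 → R36 → R6 → R4: 18+10+7+6 = 41
R13 → R34 → R33 → R23 → R36 → R6 → R4: 18+2+11+11+7+6 = 55
R13 → R34 → R33 → R4: 18+2+15 = 35
Cheapest is R13 → R34 → R33 → R4 at 35 hops' cost.
So from R13 the first move is to R34.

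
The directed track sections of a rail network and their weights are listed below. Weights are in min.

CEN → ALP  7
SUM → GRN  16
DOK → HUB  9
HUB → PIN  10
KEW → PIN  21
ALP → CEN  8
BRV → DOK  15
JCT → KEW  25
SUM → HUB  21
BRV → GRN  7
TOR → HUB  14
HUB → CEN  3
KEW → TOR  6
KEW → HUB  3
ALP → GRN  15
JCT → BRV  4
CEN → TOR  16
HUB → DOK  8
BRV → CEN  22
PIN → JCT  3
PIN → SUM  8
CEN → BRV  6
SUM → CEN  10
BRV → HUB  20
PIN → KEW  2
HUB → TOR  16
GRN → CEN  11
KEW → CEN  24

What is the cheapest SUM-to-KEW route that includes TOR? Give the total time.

Shortest SUM→TOR: SUM–CEN–TOR = 26
Best TOR to KEW: TOR–HUB–PIN–KEW costing 26
Total via TOR: 26 + 26 = 52 min.

52 min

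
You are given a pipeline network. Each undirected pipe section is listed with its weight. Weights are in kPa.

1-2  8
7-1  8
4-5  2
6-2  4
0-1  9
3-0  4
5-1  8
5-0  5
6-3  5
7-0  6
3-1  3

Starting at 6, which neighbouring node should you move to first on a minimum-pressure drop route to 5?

3

Compare a few routes:
6–3–0–5: 5+4+5 = 14
6–3–1–5: 5+3+8 = 16
The minimum is 14 kPa via 6–3–0–5.
So from 6 the first move is to 3.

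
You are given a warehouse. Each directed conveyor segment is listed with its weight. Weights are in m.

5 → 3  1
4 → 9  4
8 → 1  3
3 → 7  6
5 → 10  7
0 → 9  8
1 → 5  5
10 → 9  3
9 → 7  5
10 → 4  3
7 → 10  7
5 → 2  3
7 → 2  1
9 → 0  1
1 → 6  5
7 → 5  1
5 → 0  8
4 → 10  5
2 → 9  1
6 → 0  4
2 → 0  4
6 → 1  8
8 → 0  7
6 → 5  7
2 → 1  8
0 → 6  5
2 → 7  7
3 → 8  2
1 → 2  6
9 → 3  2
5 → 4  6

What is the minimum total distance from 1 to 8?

8 m

Shortest distances from 1:
1: 0
5: 5  (via 1)
6: 5  (via 1)
2: 6  (via 1)
3: 6  (via 5)
9: 7  (via 2)
0: 8  (via 9)
8: 8  (via 3)
Shortest route: 1 → 5 → 3 → 8 = 8 m.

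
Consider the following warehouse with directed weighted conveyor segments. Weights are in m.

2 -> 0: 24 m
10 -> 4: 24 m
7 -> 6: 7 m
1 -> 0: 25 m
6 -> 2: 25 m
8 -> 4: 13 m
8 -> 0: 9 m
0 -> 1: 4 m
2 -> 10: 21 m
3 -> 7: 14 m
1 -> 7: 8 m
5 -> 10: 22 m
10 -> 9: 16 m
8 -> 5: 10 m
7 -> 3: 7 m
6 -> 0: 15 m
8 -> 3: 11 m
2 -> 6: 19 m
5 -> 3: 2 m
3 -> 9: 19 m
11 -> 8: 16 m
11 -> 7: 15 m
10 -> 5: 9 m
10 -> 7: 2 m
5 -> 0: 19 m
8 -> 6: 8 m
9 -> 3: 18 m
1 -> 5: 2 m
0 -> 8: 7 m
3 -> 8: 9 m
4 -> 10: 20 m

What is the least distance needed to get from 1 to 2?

Compare a few routes:
1 - 7 - 6 - 2: 8+7+25 = 40
1 - 5 - 3 - 8 - 6 - 2: 2+2+9+8+25 = 46
1 - 5 - 3 - 7 - 6 - 2: 2+2+14+7+25 = 50
1 - 7 - 3 - 8 - 6 - 2: 8+7+9+8+25 = 57
Cheapest is 1 - 7 - 6 - 2 at 40 m.

40 m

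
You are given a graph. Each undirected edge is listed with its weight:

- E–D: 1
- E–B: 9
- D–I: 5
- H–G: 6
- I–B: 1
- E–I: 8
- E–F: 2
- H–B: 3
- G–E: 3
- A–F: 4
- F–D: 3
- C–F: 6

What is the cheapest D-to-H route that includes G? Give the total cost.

Best D to G: D → E → G costing 4
Best G to H: G → H costing 6
Total via G: 4 + 6 = 10.

10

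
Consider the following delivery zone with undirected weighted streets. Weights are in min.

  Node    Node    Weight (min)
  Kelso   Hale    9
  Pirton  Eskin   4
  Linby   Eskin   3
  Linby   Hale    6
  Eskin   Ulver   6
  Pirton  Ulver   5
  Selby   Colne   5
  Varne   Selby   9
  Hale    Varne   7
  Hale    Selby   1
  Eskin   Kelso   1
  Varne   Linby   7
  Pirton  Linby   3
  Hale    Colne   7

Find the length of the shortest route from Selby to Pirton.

Enumerating some paths:
Selby → Hale → Linby → Pirton: 1+6+3 = 10
Selby → Hale → Kelso → Eskin → Pirton: 1+9+1+4 = 15
Selby → Hale → Linby → Eskin → Pirton: 1+6+3+4 = 14
The minimum is 10 min via Selby → Hale → Linby → Pirton.

10 min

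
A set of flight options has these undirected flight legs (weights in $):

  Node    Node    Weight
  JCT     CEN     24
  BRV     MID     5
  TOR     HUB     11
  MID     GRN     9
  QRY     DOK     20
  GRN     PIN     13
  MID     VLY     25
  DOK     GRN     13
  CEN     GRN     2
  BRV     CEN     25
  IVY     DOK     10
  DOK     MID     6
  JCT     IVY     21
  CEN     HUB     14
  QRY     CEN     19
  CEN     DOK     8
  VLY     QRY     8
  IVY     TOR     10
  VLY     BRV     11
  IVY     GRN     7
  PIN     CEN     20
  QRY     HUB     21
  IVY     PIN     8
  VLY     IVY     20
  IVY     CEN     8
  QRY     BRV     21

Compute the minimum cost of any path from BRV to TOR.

Running Dijkstra from BRV:
BRV: 0
MID: 5  (via BRV)
VLY: 11  (via BRV)
DOK: 11  (via MID)
GRN: 14  (via MID)
CEN: 16  (via GRN)
QRY: 19  (via VLY)
IVY: 21  (via DOK)
PIN: 27  (via GRN)
HUB: 30  (via CEN)
TOR: 31  (via IVY)
Shortest route: BRV → MID → DOK → IVY → TOR = $31.

$31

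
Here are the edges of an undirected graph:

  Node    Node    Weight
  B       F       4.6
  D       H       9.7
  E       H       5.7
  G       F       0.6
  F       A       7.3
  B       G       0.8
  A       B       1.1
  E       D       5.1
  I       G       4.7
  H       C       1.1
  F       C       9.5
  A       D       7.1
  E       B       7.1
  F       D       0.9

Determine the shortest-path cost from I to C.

14.8

Running Dijkstra from I:
I: 0
G: 4.7  (via I)
F: 5.3  (via G)
B: 5.5  (via G)
D: 6.2  (via F)
A: 6.6  (via B)
E: 11.3  (via D)
C: 14.8  (via F)
Shortest route: I–G–F–C = 14.8.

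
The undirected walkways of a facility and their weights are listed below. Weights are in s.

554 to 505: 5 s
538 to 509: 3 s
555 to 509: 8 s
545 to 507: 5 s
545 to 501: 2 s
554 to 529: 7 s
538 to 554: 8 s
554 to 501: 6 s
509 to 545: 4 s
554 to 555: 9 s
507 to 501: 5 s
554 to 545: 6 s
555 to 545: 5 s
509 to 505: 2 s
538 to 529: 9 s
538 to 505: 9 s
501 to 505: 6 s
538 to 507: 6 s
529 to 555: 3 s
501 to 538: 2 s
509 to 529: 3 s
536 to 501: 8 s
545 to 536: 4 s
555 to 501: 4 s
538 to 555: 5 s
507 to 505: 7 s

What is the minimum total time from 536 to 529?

Shortest distances from 536:
536: 0
545: 4  (via 536)
501: 6  (via 545)
538: 8  (via 501)
509: 8  (via 545)
507: 9  (via 545)
555: 9  (via 545)
505: 10  (via 509)
554: 10  (via 545)
529: 11  (via 509)
Shortest route: 536 → 545 → 509 → 529 = 11 s.

11 s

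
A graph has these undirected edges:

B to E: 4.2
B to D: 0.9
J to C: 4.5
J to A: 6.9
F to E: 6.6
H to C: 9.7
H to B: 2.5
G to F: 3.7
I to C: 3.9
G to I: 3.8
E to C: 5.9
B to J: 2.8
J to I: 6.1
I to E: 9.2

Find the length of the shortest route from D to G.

13.6

Enumerating some paths:
D → B → E → F → G: 0.9+4.2+6.6+3.7 = 15.4
D → B → J → I → G: 0.9+2.8+6.1+3.8 = 13.6
The minimum is 13.6 via D → B → J → I → G.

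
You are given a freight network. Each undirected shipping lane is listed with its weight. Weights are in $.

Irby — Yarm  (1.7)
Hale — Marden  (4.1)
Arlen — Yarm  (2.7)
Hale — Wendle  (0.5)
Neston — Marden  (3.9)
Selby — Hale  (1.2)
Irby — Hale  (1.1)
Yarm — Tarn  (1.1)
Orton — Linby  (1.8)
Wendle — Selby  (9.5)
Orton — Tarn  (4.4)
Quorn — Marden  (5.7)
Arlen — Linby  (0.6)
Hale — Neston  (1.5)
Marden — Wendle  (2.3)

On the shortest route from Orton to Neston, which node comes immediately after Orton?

Compare a few routes:
Orton → Tarn → Yarm → Irby → Hale → Neston: 4.4+1.1+1.7+1.1+1.5 = 9.8
Orton → Linby → Arlen → Yarm → Irby → Hale → Neston: 1.8+0.6+2.7+1.7+1.1+1.5 = 9.4
Orton → Linby → Arlen → Yarm → Irby → Hale → Wendle → Marden → Neston: 1.8+0.6+2.7+1.7+1.1+0.5+2.3+3.9 = 14.6
The minimum is $9.4 via Orton → Linby → Arlen → Yarm → Irby → Hale → Neston.
So from Orton the first move is to Linby.

Linby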